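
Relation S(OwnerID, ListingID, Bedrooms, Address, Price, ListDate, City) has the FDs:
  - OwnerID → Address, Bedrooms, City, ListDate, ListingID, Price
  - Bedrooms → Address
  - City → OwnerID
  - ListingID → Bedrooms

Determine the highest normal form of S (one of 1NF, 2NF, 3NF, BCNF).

Candidate keys: {City}, {OwnerID}. Prime attributes: {City, OwnerID}.
For Bedrooms → Address we have {Bedrooms}⁺ = {Address, Bedrooms}; {Bedrooms} is not a superkey, so BCNF fails.
Bedrooms → Address has non-prime {Address} on the right and a non-superkey on the left, so 3NF fails.
Every candidate key is a single attribute, so no partial dependency is possible; 2NF holds.

2NF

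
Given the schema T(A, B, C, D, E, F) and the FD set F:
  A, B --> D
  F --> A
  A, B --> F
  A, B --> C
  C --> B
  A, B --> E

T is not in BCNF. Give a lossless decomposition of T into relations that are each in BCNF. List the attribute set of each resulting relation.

{A, F}; {B, C}; {C, D, E, F}

Candidate keys of the original relation: {A, B}, {A, C}, {B, F}, {C, F}.
Within {A, B, C, D, E, F}: {F}⁺ ∩ {A, B, C, D, E, F} = {A, F}, not the whole set, so F --> A violates BCNF; decompose into {A, F} and {B, C, D, E, F}.
{A, F} is in BCNF.
Within {B, C, D, E, F}: {C}⁺ ∩ {B, C, D, E, F} = {B, C}, not the whole set, so C --> B violates BCNF; decompose into {B, C} and {C, D, E, F}.
{B, C} is in BCNF.
{C, D, E, F} is in BCNF.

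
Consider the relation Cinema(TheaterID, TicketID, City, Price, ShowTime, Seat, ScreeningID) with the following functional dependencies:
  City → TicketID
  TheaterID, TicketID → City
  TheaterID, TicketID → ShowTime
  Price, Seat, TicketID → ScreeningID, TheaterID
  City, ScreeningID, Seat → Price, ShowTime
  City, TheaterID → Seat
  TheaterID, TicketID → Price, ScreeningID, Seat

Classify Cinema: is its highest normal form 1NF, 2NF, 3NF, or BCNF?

3NF

Candidate keys: {City, Price, Seat}, {City, ScreeningID, Seat}, {City, TheaterID}, {Price, Seat, TicketID}, {TheaterID, TicketID}. Prime attributes: {City, Price, ScreeningID, Seat, TheaterID, TicketID}.
City → TicketID breaks BCNF: {City}⁺ = {City, TicketID}, so {City} is not a superkey.
But every attribute on its right side ({TicketID}) is prime, and the same holds for every other non-superkey FD, so 3NF still holds.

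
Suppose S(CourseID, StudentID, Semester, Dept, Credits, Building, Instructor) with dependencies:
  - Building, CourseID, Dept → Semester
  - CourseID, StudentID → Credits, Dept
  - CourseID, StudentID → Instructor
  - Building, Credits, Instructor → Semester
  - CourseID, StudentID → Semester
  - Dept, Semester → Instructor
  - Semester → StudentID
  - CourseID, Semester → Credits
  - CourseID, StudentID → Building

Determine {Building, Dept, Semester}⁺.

{Building, Dept, Instructor, Semester, StudentID}

Start with {Building, Dept, Semester}.
Dept, Semester → Instructor applies; add {Instructor} → now {Building, Dept, Instructor, Semester}.
Semester → StudentID applies; add {StudentID} → now {Building, Dept, Instructor, Semester, StudentID}.
No further FD applies.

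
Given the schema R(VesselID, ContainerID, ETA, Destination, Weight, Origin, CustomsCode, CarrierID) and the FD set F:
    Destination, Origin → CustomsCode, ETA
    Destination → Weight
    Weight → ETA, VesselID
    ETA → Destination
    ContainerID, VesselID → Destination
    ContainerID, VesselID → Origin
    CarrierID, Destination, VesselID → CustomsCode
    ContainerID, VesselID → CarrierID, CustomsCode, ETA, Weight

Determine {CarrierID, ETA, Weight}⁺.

Start with {CarrierID, ETA, Weight}.
Weight → ETA, VesselID applies; add {VesselID} → now {CarrierID, ETA, VesselID, Weight}.
ETA → Destination applies; add {Destination} → now {CarrierID, Destination, ETA, VesselID, Weight}.
CarrierID, Destination, VesselID → CustomsCode applies; add {CustomsCode} → now {CarrierID, CustomsCode, Destination, ETA, VesselID, Weight}.
No further FD applies.

{CarrierID, CustomsCode, Destination, ETA, VesselID, Weight}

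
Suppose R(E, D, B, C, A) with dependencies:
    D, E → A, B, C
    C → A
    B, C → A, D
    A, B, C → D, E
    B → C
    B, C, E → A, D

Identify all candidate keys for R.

{B}, {D, E}

{B}⁺ = {A, B, C, D, E}, which is every attribute, so {B} is a candidate key.
{D, E}⁺ = {A, B, C, D, E}, which is every attribute, so {D, E} is a candidate key.
Any other superkey properly contains one of these, so there are no further candidate keys.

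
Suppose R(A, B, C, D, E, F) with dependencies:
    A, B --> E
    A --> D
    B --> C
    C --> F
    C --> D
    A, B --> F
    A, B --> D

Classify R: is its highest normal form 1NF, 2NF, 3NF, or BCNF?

1NF

Candidate key: {A, B}. Prime attributes: {A, B}.
A --> D breaks BCNF: {A}⁺ = {A, D}, so {A} is not a superkey.
Because {D} is non-prime and the left side of A --> D is not a superkey, the relation is not in 3NF.
The proper key subset {A} of {A, B} determines non-prime {D}, so the relation is not even in 2NF.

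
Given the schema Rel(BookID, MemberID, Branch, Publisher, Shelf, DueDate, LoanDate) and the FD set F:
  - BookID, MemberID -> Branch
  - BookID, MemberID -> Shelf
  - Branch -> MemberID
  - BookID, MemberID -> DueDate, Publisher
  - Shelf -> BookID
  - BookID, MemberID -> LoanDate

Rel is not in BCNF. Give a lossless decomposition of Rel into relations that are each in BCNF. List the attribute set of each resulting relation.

{BookID, Shelf}; {Branch, DueDate, LoanDate, Publisher, Shelf}; {Branch, MemberID}

Candidate keys of the original relation: {BookID, Branch}, {BookID, MemberID}, {Branch, Shelf}, {MemberID, Shelf}.
{BookID, Branch, DueDate, LoanDate, MemberID, Publisher, Shelf}: {Branch} determines {Branch, MemberID} here but is not a superkey — split on Branch -> MemberID, giving {Branch, MemberID} and {BookID, Branch, DueDate, LoanDate, Publisher, Shelf}.
{Branch, MemberID} has no BCNF violation.
{BookID, Branch, DueDate, LoanDate, Publisher, Shelf}: {Shelf} determines {BookID, Shelf} here but is not a superkey — split on Shelf -> BookID, giving {BookID, Shelf} and {Branch, DueDate, LoanDate, Publisher, Shelf}.
{BookID, Shelf} has no BCNF violation.
{Branch, DueDate, LoanDate, Publisher, Shelf} has no BCNF violation.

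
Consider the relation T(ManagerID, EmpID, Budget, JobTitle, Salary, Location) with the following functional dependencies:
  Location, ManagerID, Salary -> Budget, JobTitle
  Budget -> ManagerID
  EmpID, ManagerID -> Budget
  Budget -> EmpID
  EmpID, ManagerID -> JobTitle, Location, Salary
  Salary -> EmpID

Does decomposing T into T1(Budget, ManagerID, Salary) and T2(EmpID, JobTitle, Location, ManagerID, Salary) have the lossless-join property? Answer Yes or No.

The shared attributes are {ManagerID, Salary} and {ManagerID, Salary}⁺ = {Budget, EmpID, JobTitle, Location, ManagerID, Salary}.
This includes all of T1, so the common attributes are a superkey of T1 — the join is lossless.

Yes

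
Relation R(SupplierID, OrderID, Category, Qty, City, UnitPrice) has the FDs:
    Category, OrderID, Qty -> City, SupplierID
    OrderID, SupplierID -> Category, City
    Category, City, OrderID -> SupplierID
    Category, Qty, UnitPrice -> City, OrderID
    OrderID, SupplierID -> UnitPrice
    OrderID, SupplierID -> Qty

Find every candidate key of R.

{OrderID, SupplierID} is a candidate key since {OrderID, SupplierID}⁺ = {Category, City, OrderID, Qty, SupplierID, UnitPrice} covers every attribute.
{Category, City, OrderID} is a candidate key since {Category, City, OrderID}⁺ = {Category, City, OrderID, Qty, SupplierID, UnitPrice} covers every attribute.
{Category, OrderID, Qty} is a candidate key since {Category, OrderID, Qty}⁺ = {Category, City, OrderID, Qty, SupplierID, UnitPrice} covers every attribute.
{Category, Qty, UnitPrice} is a candidate key since {Category, Qty, UnitPrice}⁺ = {Category, City, OrderID, Qty, SupplierID, UnitPrice} covers every attribute.
No proper subset of any of these is a key, and no other minimal superkey exists.

{Category, City, OrderID}, {Category, OrderID, Qty}, {Category, Qty, UnitPrice}, {OrderID, SupplierID}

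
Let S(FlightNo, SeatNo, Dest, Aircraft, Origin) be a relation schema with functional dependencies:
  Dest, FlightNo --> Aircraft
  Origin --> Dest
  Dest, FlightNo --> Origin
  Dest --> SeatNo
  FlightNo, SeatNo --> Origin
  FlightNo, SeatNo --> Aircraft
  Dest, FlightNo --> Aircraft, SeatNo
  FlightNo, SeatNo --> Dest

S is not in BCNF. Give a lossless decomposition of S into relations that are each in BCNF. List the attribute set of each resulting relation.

{Aircraft, FlightNo, Origin}; {Dest, Origin}; {Dest, SeatNo}

Candidate keys of the original relation: {Dest, FlightNo}, {FlightNo, Origin}, {FlightNo, SeatNo}.
In {Aircraft, Dest, FlightNo, Origin, SeatNo}, {Origin} is not a superkey ({Origin}⁺ restricted to this set is {Dest, Origin, SeatNo}), so split on Origin --> Dest, SeatNo into {Dest, Origin, SeatNo} and {Aircraft, FlightNo, Origin}.
In {Dest, Origin, SeatNo}, {Dest} is not a superkey ({Dest}⁺ restricted to this set is {Dest, SeatNo}), so split on Dest --> SeatNo into {Dest, SeatNo} and {Dest, Origin}.
{Dest, SeatNo} is in BCNF.
{Dest, Origin} is in BCNF.
{Aircraft, FlightNo, Origin} is in BCNF.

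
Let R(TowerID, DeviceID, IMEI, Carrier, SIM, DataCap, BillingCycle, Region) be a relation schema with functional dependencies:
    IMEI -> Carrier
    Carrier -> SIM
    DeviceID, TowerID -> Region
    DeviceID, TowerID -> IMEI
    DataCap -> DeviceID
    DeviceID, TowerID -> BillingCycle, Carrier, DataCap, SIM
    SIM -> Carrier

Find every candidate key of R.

{DataCap, TowerID}, {DeviceID, TowerID}

{TowerID} never appears on the right of any FD, so every key must include it.
{DataCap, TowerID}⁺ = {BillingCycle, Carrier, DataCap, DeviceID, IMEI, Region, SIM, TowerID}, which is every attribute, so {DataCap, TowerID} is a candidate key.
{DeviceID, TowerID}⁺ = {BillingCycle, Carrier, DataCap, DeviceID, IMEI, Region, SIM, TowerID}, which is every attribute, so {DeviceID, TowerID} is a candidate key.
These are minimal and exhaustive — every other superkey contains one of them.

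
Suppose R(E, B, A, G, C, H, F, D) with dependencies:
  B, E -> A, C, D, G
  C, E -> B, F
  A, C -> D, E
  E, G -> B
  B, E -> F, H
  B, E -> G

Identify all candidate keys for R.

{A, C}, {B, E}, {C, E}, {E, G}

{A, C}⁺ = {A, B, C, D, E, F, G, H} — all of the relation — so {A, C} is a candidate key.
{B, E}⁺ = {A, B, C, D, E, F, G, H} — all of the relation — so {B, E} is a candidate key.
{C, E}⁺ = {A, B, C, D, E, F, G, H} — all of the relation — so {C, E} is a candidate key.
{E, G}⁺ = {A, B, C, D, E, F, G, H} — all of the relation — so {E, G} is a candidate key.
Any other superkey properly contains one of these, so there are no further candidate keys.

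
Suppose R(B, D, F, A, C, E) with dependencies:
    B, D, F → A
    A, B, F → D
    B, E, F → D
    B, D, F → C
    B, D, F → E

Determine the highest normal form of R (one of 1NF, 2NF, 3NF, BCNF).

BCNF

Candidate keys: {A, B, F}, {B, D, F}, {B, E, F}. Prime attributes: {A, B, D, E, F}.
Every FD has a superkey on the left, so the relation is in BCNF.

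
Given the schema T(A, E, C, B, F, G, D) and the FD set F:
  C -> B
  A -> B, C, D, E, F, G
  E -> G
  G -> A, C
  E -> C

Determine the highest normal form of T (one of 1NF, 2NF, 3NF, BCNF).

2NF

Candidate keys: {A}, {E}, {G}. Prime attributes: {A, E, G}.
C -> B breaks BCNF: {C}⁺ = {B, C}, so {C} is not a superkey.
C -> B has non-prime {B} on the right and a non-superkey on the left, so 3NF fails.
With only single-attribute keys there can be no partial dependency, so 2NF holds.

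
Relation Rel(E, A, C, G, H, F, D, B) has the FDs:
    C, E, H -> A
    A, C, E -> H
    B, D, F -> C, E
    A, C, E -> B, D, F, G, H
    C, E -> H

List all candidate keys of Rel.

{B, D, F}, {C, E}

{C, E}⁺ = {A, B, C, D, E, F, G, H} — all of the relation — so {C, E} is a candidate key.
{B, D, F}⁺ = {A, B, C, D, E, F, G, H} — all of the relation — so {B, D, F} is a candidate key.
These are minimal and exhaustive — every other superkey contains one of them.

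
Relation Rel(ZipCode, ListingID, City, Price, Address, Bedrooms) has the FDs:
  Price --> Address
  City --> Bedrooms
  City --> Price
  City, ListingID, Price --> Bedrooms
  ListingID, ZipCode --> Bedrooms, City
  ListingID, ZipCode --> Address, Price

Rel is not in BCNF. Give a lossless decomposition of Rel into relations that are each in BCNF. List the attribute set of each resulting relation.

Candidate key of the original relation: {ListingID, ZipCode}.
Within {Address, Bedrooms, City, ListingID, Price, ZipCode}: {Price}⁺ ∩ {Address, Bedrooms, City, ListingID, Price, ZipCode} = {Address, Price}, not the whole set, so Price --> Address violates BCNF; decompose into {Address, Price} and {Bedrooms, City, ListingID, Price, ZipCode}.
{Address, Price} is in BCNF.
Within {Bedrooms, City, ListingID, Price, ZipCode}: {City}⁺ ∩ {Bedrooms, City, ListingID, Price, ZipCode} = {Bedrooms, City, Price}, not the whole set, so City --> Bedrooms, Price violates BCNF; decompose into {Bedrooms, City, Price} and {City, ListingID, ZipCode}.
{Bedrooms, City, Price} is in BCNF.
{City, ListingID, ZipCode} is in BCNF.

{Address, Price}; {Bedrooms, City, Price}; {City, ListingID, ZipCode}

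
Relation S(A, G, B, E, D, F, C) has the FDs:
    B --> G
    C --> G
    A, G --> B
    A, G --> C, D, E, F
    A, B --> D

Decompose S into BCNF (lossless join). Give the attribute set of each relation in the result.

Candidate keys of the original relation: {A, B}, {A, C}, {A, G}.
In {A, B, C, D, E, F, G}, {B} is not a superkey ({B}⁺ restricted to this set is {B, G}), so split on B --> G into {B, G} and {A, B, C, D, E, F}.
{B, G} has no BCNF violation.
{A, B, C, D, E, F} has no BCNF violation.

{A, B, C, D, E, F}; {B, G}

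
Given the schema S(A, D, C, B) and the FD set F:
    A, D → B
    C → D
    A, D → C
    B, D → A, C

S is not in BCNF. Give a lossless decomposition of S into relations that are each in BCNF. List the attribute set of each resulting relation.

Candidate keys of the original relation: {A, C}, {A, D}, {B, C}, {B, D}.
In {A, B, C, D}, {C} is not a superkey ({C}⁺ restricted to this set is {C, D}), so split on C → D into {C, D} and {A, B, C}.
{C, D}: every determinant is a superkey — BCNF.
{A, B, C}: every determinant is a superkey — BCNF.

{A, B, C}; {C, D}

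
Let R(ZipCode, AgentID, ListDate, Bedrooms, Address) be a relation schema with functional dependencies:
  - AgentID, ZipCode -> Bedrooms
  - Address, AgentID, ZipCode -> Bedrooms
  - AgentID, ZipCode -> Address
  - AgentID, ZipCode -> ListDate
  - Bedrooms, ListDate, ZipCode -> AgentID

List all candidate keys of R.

No FD produces {ZipCode}, so it must be in every candidate key.
{AgentID, ZipCode}⁺ = {Address, AgentID, Bedrooms, ListDate, ZipCode} — all of the relation — so {AgentID, ZipCode} is a candidate key.
{Bedrooms, ListDate, ZipCode}⁺ = {Address, AgentID, Bedrooms, ListDate, ZipCode} — all of the relation — so {Bedrooms, ListDate, ZipCode} is a candidate key.
No proper subset of any of these is a key, and no other minimal superkey exists.

{AgentID, ZipCode}, {Bedrooms, ListDate, ZipCode}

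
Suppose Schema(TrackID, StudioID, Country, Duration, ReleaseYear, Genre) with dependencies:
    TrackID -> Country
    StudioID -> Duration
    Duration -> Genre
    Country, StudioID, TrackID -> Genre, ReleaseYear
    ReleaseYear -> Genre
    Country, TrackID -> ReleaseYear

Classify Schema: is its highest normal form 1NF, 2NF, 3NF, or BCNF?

1NF

Candidate key: {StudioID, TrackID}. Prime attributes: {StudioID, TrackID}.
TrackID -> Country breaks BCNF: {TrackID}⁺ = {Country, Genre, ReleaseYear, TrackID}, so {TrackID} is not a superkey.
TrackID -> Country determines the non-prime attribute {Country} from a non-superkey — 3NF is violated.
Since {StudioID} ⊂ {StudioID, TrackID} and {StudioID}⁺ ⊇ {Duration, Genre} with {Duration, Genre} non-prime, there is a partial dependency; 2NF fails.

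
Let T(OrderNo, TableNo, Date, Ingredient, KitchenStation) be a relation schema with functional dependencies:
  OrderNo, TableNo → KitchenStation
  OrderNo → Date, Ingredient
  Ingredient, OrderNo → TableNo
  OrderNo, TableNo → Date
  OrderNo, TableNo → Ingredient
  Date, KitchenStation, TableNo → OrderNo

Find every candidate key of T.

{Date, KitchenStation, TableNo}, {OrderNo}

Closure of {OrderNo} is {Date, Ingredient, KitchenStation, OrderNo, TableNo}, the whole schema; {OrderNo} is a candidate key.
Closure of {Date, KitchenStation, TableNo} is {Date, Ingredient, KitchenStation, OrderNo, TableNo}, the whole schema; {Date, KitchenStation, TableNo} is a candidate key.
Any other superkey properly contains one of these, so there are no further candidate keys.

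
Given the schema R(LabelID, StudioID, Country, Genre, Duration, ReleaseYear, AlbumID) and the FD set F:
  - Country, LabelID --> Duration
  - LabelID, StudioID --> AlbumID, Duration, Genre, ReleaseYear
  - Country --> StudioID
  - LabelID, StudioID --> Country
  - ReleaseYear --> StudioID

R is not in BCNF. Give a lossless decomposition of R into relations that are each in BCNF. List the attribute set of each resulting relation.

Candidate keys of the original relation: {Country, LabelID}, {LabelID, ReleaseYear}, {LabelID, StudioID}.
In {AlbumID, Country, Duration, Genre, LabelID, ReleaseYear, StudioID}, {Country} is not a superkey ({Country}⁺ restricted to this set is {Country, StudioID}), so split on Country --> StudioID into {Country, StudioID} and {AlbumID, Country, Duration, Genre, LabelID, ReleaseYear}.
{Country, StudioID} is in BCNF.
{AlbumID, Country, Duration, Genre, LabelID, ReleaseYear} is in BCNF.

{AlbumID, Country, Duration, Genre, LabelID, ReleaseYear}; {Country, StudioID}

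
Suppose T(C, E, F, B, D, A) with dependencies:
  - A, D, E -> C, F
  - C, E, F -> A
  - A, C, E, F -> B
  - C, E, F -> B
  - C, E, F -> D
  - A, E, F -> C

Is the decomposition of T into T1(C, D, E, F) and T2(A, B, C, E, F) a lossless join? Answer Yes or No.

The shared attributes are {C, E, F} and {C, E, F}⁺ = {A, B, C, D, E, F}.
This includes all of T1, so the common attributes are a superkey of T1 — the join is lossless.

Yes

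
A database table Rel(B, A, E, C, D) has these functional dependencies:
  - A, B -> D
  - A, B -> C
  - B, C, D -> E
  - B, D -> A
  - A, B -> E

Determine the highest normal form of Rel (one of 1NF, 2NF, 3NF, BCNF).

Candidate keys: {A, B}, {B, D}. Prime attributes: {A, B, D}.
Each dependency's left side is a superkey — BCNF holds.

BCNF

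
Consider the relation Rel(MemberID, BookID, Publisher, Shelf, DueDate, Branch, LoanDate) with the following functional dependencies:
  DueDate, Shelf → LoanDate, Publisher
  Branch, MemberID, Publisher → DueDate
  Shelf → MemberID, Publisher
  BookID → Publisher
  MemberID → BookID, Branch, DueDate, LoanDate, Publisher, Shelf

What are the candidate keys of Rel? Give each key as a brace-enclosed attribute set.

{MemberID}, {Shelf}

{MemberID} is a candidate key since {MemberID}⁺ = {BookID, Branch, DueDate, LoanDate, MemberID, Publisher, Shelf} covers every attribute.
{Shelf} is a candidate key since {Shelf}⁺ = {BookID, Branch, DueDate, LoanDate, MemberID, Publisher, Shelf} covers every attribute.
No proper subset of any of these is a key, and no other minimal superkey exists.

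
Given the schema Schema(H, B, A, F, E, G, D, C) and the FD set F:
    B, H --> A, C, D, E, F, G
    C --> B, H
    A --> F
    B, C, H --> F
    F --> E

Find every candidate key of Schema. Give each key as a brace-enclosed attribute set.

{B, H}, {C}

{C}⁺ = {A, B, C, D, E, F, G, H} — all of the relation — so {C} is a candidate key.
{B, H}⁺ = {A, B, C, D, E, F, G, H} — all of the relation — so {B, H} is a candidate key.
Any other superkey properly contains one of these, so there are no further candidate keys.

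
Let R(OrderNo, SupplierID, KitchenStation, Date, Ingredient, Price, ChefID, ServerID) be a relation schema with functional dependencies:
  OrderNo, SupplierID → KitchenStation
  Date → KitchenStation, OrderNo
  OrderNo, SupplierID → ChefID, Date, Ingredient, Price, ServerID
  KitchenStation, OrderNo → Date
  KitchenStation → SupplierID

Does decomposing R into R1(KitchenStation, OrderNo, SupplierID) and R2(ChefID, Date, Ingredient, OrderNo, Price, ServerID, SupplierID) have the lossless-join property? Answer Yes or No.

R1 ∩ R2 = {OrderNo, SupplierID}; its closure under F is {ChefID, Date, Ingredient, KitchenStation, OrderNo, Price, ServerID, SupplierID}.
This includes all of R1, so the common attributes are a superkey of R1 — the join is lossless.

Yes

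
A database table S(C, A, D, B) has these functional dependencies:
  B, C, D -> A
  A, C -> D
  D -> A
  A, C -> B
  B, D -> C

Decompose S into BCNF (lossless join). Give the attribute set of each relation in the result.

Candidate keys of the original relation: {A, C}, {B, D}, {C, D}.
{A, B, C, D}: {D} determines {A, D} here but is not a superkey — split on D -> A, giving {A, D} and {B, C, D}.
{A, D} is in BCNF.
{B, C, D} is in BCNF.

{A, D}; {B, C, D}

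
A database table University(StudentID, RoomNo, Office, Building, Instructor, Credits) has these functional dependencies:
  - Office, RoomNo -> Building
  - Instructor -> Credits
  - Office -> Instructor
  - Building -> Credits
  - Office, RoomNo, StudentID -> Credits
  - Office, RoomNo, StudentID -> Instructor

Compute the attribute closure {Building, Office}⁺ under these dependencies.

Start with {Building, Office}.
Office -> Instructor applies; add {Instructor} → now {Building, Instructor, Office}.
Building -> Credits applies; add {Credits} → now {Building, Credits, Instructor, Office}.
No further FD applies.

{Building, Credits, Instructor, Office}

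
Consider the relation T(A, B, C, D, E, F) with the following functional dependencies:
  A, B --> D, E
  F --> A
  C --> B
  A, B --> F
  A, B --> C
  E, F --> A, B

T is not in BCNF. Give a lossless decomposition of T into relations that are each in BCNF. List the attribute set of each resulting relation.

{A, F}; {B, C}; {C, D, E, F}

Candidate keys of the original relation: {A, B}, {A, C}, {B, F}, {C, F}, {E, F}.
{A, B, C, D, E, F}: {F} determines {A, F} here but is not a superkey — split on F --> A, giving {A, F} and {B, C, D, E, F}.
{A, F} is in BCNF.
{B, C, D, E, F}: {C} determines {B, C} here but is not a superkey — split on C --> B, giving {B, C} and {C, D, E, F}.
{B, C} is in BCNF.
{C, D, E, F} is in BCNF.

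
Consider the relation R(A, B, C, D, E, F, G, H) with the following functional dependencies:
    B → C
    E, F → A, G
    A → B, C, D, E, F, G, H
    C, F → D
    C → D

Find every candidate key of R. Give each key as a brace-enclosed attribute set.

{A}, {E, F}

{A} is a candidate key since {A}⁺ = {A, B, C, D, E, F, G, H} covers every attribute.
{E, F} is a candidate key since {E, F}⁺ = {A, B, C, D, E, F, G, H} covers every attribute.
These are minimal and exhaustive — every other superkey contains one of them.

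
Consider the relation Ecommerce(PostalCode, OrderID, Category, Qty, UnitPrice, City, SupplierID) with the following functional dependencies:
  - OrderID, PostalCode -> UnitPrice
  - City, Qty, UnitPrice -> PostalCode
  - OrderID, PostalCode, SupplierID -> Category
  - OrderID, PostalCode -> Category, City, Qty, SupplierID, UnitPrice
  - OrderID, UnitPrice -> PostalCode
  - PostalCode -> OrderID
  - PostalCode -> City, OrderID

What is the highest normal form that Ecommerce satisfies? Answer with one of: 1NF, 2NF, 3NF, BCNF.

Candidate keys: {City, Qty, UnitPrice}, {OrderID, UnitPrice}, {PostalCode}. Prime attributes: {City, OrderID, PostalCode, Qty, UnitPrice}.
Every FD has a superkey on the left, so the relation is in BCNF.

BCNF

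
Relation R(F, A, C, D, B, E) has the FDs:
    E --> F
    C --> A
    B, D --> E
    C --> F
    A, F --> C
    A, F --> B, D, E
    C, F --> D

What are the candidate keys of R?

{A, B, D}, {A, E}, {A, F}, {C}

{C}⁺ = {A, B, C, D, E, F} — all of the relation — so {C} is a candidate key.
{A, E}⁺ = {A, B, C, D, E, F} — all of the relation — so {A, E} is a candidate key.
{A, F}⁺ = {A, B, C, D, E, F} — all of the relation — so {A, F} is a candidate key.
{A, B, D}⁺ = {A, B, C, D, E, F} — all of the relation — so {A, B, D} is a candidate key.
Any other superkey properly contains one of these, so there are no further candidate keys.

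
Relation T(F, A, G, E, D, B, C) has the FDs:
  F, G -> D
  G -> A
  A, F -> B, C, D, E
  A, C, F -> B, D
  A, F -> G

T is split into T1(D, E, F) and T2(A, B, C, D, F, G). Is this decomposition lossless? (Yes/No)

No

Common attributes: {D, F}; their closure is {D, F}.
The closure covers neither T1 nor T2 entirely; the join is not lossless.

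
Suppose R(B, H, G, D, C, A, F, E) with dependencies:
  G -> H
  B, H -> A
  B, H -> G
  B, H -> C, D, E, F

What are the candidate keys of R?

Attributes never on any right-hand side: {B} — every candidate key must contain it.
{B, G}⁺ = {A, B, C, D, E, F, G, H}, which is every attribute, so {B, G} is a candidate key.
{B, H}⁺ = {A, B, C, D, E, F, G, H}, which is every attribute, so {B, H} is a candidate key.
No proper subset of any of these is a key, and no other minimal superkey exists.

{B, G}, {B, H}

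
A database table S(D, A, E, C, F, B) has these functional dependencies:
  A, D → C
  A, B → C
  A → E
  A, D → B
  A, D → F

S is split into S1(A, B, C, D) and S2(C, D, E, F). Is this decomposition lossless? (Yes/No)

No

S1 ∩ S2 = {C, D}; its closure under F is {C, D}.
Neither S1 nor S2 is contained in that closure, so the decomposition is lossy.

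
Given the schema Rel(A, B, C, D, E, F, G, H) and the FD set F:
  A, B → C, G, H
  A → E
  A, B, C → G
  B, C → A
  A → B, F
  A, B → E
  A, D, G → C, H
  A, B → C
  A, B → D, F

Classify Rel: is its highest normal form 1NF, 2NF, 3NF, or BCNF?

BCNF

Candidate keys: {A}, {B, C}. Prime attributes: {A, B, C}.
Every FD has a superkey on the left, so the relation is in BCNF.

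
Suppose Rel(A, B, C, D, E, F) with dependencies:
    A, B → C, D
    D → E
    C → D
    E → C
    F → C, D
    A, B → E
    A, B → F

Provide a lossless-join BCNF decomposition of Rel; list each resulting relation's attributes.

{A, B, F}; {C, D, E}; {D, F}

Candidate key of the original relation: {A, B}.
In {A, B, C, D, E, F}, {D} is not a superkey ({D}⁺ restricted to this set is {C, D, E}), so split on D → C, E into {C, D, E} and {A, B, D, F}.
{C, D, E} has no BCNF violation.
In {A, B, D, F}, {F} is not a superkey ({F}⁺ restricted to this set is {D, F}), so split on F → D into {D, F} and {A, B, F}.
{D, F} has no BCNF violation.
{A, B, F} has no BCNF violation.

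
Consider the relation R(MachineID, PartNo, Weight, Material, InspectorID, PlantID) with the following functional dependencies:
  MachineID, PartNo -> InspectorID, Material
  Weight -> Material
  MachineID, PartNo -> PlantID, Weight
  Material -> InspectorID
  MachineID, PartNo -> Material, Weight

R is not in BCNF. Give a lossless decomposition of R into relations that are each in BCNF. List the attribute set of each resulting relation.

{InspectorID, Material}; {MachineID, PartNo, PlantID, Weight}; {Material, Weight}

Candidate key of the original relation: {MachineID, PartNo}.
{InspectorID, MachineID, Material, PartNo, PlantID, Weight}: {Weight} determines {InspectorID, Material, Weight} here but is not a superkey — split on Weight -> InspectorID, Material, giving {InspectorID, Material, Weight} and {MachineID, PartNo, PlantID, Weight}.
{InspectorID, Material, Weight}: {Material} determines {InspectorID, Material} here but is not a superkey — split on Material -> InspectorID, giving {InspectorID, Material} and {Material, Weight}.
{InspectorID, Material}: every determinant is a superkey — BCNF.
{Material, Weight}: every determinant is a superkey — BCNF.
{MachineID, PartNo, PlantID, Weight}: every determinant is a superkey — BCNF.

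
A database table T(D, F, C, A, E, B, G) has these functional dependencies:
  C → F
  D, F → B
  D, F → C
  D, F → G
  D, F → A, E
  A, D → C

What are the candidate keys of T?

No FD produces {D}, so it must be in every candidate key.
{A, D} is a candidate key since {A, D}⁺ = {A, B, C, D, E, F, G} covers every attribute.
{C, D} is a candidate key since {C, D}⁺ = {A, B, C, D, E, F, G} covers every attribute.
{D, F} is a candidate key since {D, F}⁺ = {A, B, C, D, E, F, G} covers every attribute.
These are minimal and exhaustive — every other superkey contains one of them.

{A, D}, {C, D}, {D, F}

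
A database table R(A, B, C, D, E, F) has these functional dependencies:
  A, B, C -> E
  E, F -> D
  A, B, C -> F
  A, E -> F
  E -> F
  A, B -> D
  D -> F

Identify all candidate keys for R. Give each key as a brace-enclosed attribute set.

{A, B, C} never appear on the right of any FD, so every key must include all of them.
{A, B, C} is a candidate key since {A, B, C}⁺ = {A, B, C, D, E, F} covers every attribute.
No other minimal set has full closure, so this is the only candidate key.

{A, B, C}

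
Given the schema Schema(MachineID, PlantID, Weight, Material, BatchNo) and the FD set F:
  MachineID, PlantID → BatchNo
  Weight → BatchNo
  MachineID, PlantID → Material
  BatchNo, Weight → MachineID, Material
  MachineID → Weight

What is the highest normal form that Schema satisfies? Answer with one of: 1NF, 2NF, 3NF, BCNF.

Candidate keys: {MachineID, PlantID}, {PlantID, Weight}. Prime attributes: {MachineID, PlantID, Weight}.
Weight → BatchNo breaks BCNF: {Weight}⁺ = {BatchNo, MachineID, Material, Weight}, so {Weight} is not a superkey.
Weight → BatchNo has non-prime {BatchNo} on the right and a non-superkey on the left, so 3NF fails.
{MachineID} is a proper subset of the key {MachineID, PlantID}, and {MachineID}⁺ contains the non-prime attributes {BatchNo, Material} — a partial dependency, so 2NF is violated.

1NF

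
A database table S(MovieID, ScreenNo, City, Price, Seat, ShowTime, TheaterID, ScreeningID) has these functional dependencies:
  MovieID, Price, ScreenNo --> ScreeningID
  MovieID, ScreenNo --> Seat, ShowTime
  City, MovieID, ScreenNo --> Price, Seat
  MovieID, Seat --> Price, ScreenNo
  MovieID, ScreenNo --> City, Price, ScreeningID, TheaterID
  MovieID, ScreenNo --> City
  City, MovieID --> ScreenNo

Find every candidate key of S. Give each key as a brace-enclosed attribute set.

No FD produces {MovieID}, so it must be in every candidate key.
{City, MovieID}⁺ = {City, MovieID, Price, ScreenNo, ScreeningID, Seat, ShowTime, TheaterID}, which is every attribute, so {City, MovieID} is a candidate key.
{MovieID, ScreenNo}⁺ = {City, MovieID, Price, ScreenNo, ScreeningID, Seat, ShowTime, TheaterID}, which is every attribute, so {MovieID, ScreenNo} is a candidate key.
{MovieID, Seat}⁺ = {City, MovieID, Price, ScreenNo, ScreeningID, Seat, ShowTime, TheaterID}, which is every attribute, so {MovieID, Seat} is a candidate key.
No proper subset of any of these is a key, and no other minimal superkey exists.

{City, MovieID}, {MovieID, ScreenNo}, {MovieID, Seat}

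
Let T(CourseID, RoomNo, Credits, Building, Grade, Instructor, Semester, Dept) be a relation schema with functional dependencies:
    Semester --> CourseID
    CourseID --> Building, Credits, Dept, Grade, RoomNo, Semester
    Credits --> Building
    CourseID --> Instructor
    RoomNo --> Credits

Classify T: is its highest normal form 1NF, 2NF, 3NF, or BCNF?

2NF

Candidate keys: {CourseID}, {Semester}. Prime attributes: {CourseID, Semester}.
Credits --> Building: {Credits}⁺ = {Building, Credits}, which is not all of the attributes, so the left side is not a superkey — BCNF is violated.
Credits --> Building determines the non-prime attribute {Building} from a non-superkey — 3NF is violated.
With only single-attribute keys there can be no partial dependency, so 2NF holds.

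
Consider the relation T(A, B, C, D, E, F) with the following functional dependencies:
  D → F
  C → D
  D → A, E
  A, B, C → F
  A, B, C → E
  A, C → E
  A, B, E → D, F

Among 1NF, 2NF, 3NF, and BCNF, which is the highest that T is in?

1NF

Candidate key: {B, C}. Prime attributes: {B, C}.
D → F: {D}⁺ = {A, D, E, F}, which is not all of the attributes, so the left side is not a superkey — BCNF is violated.
D → F determines the non-prime attribute {F} from a non-superkey — 3NF is violated.
Since {C} ⊂ {B, C} and {C}⁺ ⊇ {A, D, E, F} with {A, D, E, F} non-prime, there is a partial dependency; 2NF fails.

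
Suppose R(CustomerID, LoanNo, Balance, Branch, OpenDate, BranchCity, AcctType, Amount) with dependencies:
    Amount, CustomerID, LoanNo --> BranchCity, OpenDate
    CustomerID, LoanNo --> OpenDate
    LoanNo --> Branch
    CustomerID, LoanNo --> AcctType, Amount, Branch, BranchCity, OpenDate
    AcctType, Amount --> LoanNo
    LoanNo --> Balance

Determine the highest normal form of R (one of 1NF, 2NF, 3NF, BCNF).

Candidate keys: {AcctType, Amount, CustomerID}, {CustomerID, LoanNo}. Prime attributes: {AcctType, Amount, CustomerID, LoanNo}.
LoanNo --> Branch breaks BCNF: {LoanNo}⁺ = {Balance, Branch, LoanNo}, so {LoanNo} is not a superkey.
LoanNo --> Branch has non-prime {Branch} on the right and a non-superkey on the left, so 3NF fails.
The proper key subset {LoanNo} of {CustomerID, LoanNo} determines non-prime {Balance, Branch}, so the relation is not even in 2NF.

1NF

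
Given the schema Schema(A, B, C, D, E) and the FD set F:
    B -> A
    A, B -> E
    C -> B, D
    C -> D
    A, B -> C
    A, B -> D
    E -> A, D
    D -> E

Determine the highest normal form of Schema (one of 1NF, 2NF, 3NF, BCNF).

2NF

Candidate keys: {B}, {C}. Prime attributes: {B, C}.
E -> A, D breaks BCNF: {E}⁺ = {A, D, E}, so {E} is not a superkey.
E -> A, D determines the non-prime attributes {A, D} from a non-superkey — 3NF is violated.
Every candidate key is a single attribute, so no partial dependency is possible; 2NF holds.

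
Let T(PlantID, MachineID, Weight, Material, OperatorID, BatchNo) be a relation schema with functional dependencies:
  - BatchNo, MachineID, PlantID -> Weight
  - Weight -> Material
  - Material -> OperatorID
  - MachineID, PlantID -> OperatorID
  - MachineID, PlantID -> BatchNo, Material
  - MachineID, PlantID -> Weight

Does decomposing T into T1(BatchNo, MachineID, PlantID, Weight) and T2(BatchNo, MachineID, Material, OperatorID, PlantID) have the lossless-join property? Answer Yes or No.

The shared attributes are {BatchNo, MachineID, PlantID} and {BatchNo, MachineID, PlantID}⁺ = {BatchNo, MachineID, Material, OperatorID, PlantID, Weight}.
This includes all of T1, so the common attributes are a superkey of T1 — the join is lossless.

Yes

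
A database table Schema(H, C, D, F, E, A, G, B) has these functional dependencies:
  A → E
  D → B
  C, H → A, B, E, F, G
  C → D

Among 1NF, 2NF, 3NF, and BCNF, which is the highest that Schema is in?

1NF

Candidate key: {C, H}. Prime attributes: {C, H}.
A → E breaks BCNF: {A}⁺ = {A, E}, so {A} is not a superkey.
Because {E} is non-prime and the left side of A → E is not a superkey, the relation is not in 3NF.
Since {C} ⊂ {C, H} and {C}⁺ ⊇ {B, D} with {B, D} non-prime, there is a partial dependency; 2NF fails.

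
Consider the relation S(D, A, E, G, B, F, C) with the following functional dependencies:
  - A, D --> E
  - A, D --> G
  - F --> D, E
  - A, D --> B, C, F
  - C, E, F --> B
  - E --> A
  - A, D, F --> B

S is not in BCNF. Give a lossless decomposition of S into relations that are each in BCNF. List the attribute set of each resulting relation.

{A, E}; {B, C, D, E, F, G}

Candidate keys of the original relation: {A, D}, {D, E}, {F}.
In {A, B, C, D, E, F, G}, {E} is not a superkey ({E}⁺ restricted to this set is {A, E}), so split on E --> A into {A, E} and {B, C, D, E, F, G}.
{A, E} is in BCNF.
{B, C, D, E, F, G} is in BCNF.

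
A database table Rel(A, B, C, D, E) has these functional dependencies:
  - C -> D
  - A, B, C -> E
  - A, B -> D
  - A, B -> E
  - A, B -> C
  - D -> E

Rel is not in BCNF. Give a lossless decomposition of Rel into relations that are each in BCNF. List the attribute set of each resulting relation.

{A, B, C}; {C, D}; {D, E}

Candidate key of the original relation: {A, B}.
In {A, B, C, D, E}, {C} is not a superkey ({C}⁺ restricted to this set is {C, D, E}), so split on C -> D, E into {C, D, E} and {A, B, C}.
In {C, D, E}, {D} is not a superkey ({D}⁺ restricted to this set is {D, E}), so split on D -> E into {D, E} and {C, D}.
{D, E}: every determinant is a superkey — BCNF.
{C, D}: every determinant is a superkey — BCNF.
{A, B, C}: every determinant is a superkey — BCNF.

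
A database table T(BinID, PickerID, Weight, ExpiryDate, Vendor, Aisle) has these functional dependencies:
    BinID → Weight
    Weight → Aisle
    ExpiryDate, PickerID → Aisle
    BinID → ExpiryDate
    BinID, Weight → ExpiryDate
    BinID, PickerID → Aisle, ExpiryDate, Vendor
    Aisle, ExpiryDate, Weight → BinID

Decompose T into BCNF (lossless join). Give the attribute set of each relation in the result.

Candidate keys of the original relation: {BinID, PickerID}, {ExpiryDate, PickerID, Weight}.
{Aisle, BinID, ExpiryDate, PickerID, Vendor, Weight}: {BinID} determines {Aisle, BinID, ExpiryDate, Weight} here but is not a superkey — split on BinID → Aisle, ExpiryDate, Weight, giving {Aisle, BinID, ExpiryDate, Weight} and {BinID, PickerID, Vendor}.
{Aisle, BinID, ExpiryDate, Weight}: {Weight} determines {Aisle, Weight} here but is not a superkey — split on Weight → Aisle, giving {Aisle, Weight} and {BinID, ExpiryDate, Weight}.
{Aisle, Weight} is in BCNF.
{BinID, ExpiryDate, Weight} is in BCNF.
{BinID, PickerID, Vendor} is in BCNF.

{Aisle, Weight}; {BinID, ExpiryDate, Weight}; {BinID, PickerID, Vendor}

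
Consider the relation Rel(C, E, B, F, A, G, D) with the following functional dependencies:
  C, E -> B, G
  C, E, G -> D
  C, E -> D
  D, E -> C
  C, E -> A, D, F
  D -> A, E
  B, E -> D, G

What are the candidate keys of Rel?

{B, E}, {C, E}, {D}

{D} is a candidate key since {D}⁺ = {A, B, C, D, E, F, G} covers every attribute.
{B, E} is a candidate key since {B, E}⁺ = {A, B, C, D, E, F, G} covers every attribute.
{C, E} is a candidate key since {C, E}⁺ = {A, B, C, D, E, F, G} covers every attribute.
No proper subset of any of these is a key, and no other minimal superkey exists.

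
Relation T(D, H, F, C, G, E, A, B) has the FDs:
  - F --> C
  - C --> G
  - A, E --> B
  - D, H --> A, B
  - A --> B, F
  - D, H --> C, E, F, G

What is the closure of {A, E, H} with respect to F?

Start with {A, E, H}.
A, E --> B applies; add {B} → now {A, B, E, H}.
A --> B, F applies; add {F} → now {A, B, E, F, H}.
F --> C applies; add {C} → now {A, B, C, E, F, H}.
C --> G applies; add {G} → now {A, B, C, E, F, G, H}.
No further FD applies.

{A, B, C, E, F, G, H}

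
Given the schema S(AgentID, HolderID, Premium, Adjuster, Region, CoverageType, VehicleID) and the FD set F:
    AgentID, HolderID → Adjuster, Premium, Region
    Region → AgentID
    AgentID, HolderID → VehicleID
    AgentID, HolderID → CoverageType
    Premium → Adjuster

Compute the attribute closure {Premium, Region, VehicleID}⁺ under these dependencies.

{Adjuster, AgentID, Premium, Region, VehicleID}

Start with {Premium, Region, VehicleID}.
Region → AgentID applies; add {AgentID} → now {AgentID, Premium, Region, VehicleID}.
Premium → Adjuster applies; add {Adjuster} → now {Adjuster, AgentID, Premium, Region, VehicleID}.
No further FD applies.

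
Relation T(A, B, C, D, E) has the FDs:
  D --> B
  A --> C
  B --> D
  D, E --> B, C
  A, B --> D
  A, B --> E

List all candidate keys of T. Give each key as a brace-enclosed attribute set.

Attributes never on any right-hand side: {A} — every candidate key must contain it.
Closure of {A, B} is {A, B, C, D, E}, the whole schema; {A, B} is a candidate key.
Closure of {A, D} is {A, B, C, D, E}, the whole schema; {A, D} is a candidate key.
No proper subset of any of these is a key, and no other minimal superkey exists.

{A, B}, {A, D}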